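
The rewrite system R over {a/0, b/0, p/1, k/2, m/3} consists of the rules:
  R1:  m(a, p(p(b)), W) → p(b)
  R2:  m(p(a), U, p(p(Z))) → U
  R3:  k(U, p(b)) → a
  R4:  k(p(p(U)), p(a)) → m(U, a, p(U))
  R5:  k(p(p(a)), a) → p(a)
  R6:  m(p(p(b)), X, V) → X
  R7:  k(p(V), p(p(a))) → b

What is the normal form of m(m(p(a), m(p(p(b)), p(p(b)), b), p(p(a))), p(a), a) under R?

1. m(m(p(a), m(p(p(b)), p(p(b)), b), p(p(a))), p(a), a)  →  m(m(p(p(b)), p(p(b)), b), p(a), a)   [R2 at 1]
2. m(m(p(p(b)), p(p(b)), b), p(a), a)  →  m(p(p(b)), p(a), a)   [R6 at 1]
3. m(p(p(b)), p(a), a)  →  p(a)   [R6 at ε]

p(a)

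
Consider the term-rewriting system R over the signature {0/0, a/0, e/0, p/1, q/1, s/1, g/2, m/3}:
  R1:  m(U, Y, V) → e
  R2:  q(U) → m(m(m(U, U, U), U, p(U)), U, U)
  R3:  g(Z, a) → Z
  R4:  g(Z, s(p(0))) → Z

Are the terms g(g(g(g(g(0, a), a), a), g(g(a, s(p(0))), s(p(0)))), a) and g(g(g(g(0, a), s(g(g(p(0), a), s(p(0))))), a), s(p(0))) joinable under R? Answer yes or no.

Reduce t₁ = g(g(g(g(g(0, a), a), a), g(g(a, s(p(0))), s(p(0)))), a):
1. g(g(g(g(g(0, a), a), a), g(g(a, s(p(0))), s(p(0)))), a)  →  g(g(g(g(0, a), a), a), g(g(a, s(p(0))), s(p(0))))   [R3 at ε]
2. g(g(g(g(0, a), a), a), g(g(a, s(p(0))), s(p(0))))  →  g(g(g(0, a), a), g(g(a, s(p(0))), s(p(0))))   [R3 at 1]
3. g(g(g(0, a), a), g(g(a, s(p(0))), s(p(0))))  →  g(g(0, a), g(g(a, s(p(0))), s(p(0))))   [R3 at 1]
4. g(g(0, a), g(g(a, s(p(0))), s(p(0))))  →  g(0, g(g(a, s(p(0))), s(p(0))))   [R3 at 1]
5. g(0, g(g(a, s(p(0))), s(p(0))))  →  g(0, g(a, s(p(0))))   [R4 at 2]
6. g(0, g(a, s(p(0))))  →  g(0, a)   [R4 at 2]
7. g(0, a)  →  0   [R3 at ε]

Reduce t₂ = g(g(g(g(0, a), s(g(g(p(0), a), s(p(0))))), a), s(p(0))):
1. g(g(g(g(0, a), s(g(g(p(0), a), s(p(0))))), a), s(p(0)))  →  g(g(g(0, a), s(g(g(p(0), a), s(p(0))))), a)   [R4 at ε]
2. g(g(g(0, a), s(g(g(p(0), a), s(p(0))))), a)  →  g(g(0, a), s(g(g(p(0), a), s(p(0)))))   [R3 at ε]
3. g(g(0, a), s(g(g(p(0), a), s(p(0)))))  →  g(0, s(g(g(p(0), a), s(p(0)))))   [R3 at 1]
4. g(0, s(g(g(p(0), a), s(p(0)))))  →  g(0, s(g(p(0), a)))   [R4 at 2.1]
5. g(0, s(g(p(0), a)))  →  g(0, s(p(0)))   [R3 at 2.1]
6. g(0, s(p(0)))  →  0   [R4 at ε]

yes — NF(t₁) = 0, NF(t₂) = 0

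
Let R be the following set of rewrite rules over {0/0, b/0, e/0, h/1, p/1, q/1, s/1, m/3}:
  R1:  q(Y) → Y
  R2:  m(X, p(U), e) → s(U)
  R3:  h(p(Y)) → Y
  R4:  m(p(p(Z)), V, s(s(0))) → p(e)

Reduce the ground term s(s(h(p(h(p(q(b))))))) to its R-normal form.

s(s(b))

1. s(s(h(p(h(p(q(b)))))))  →  s(s(h(p(q(b)))))   [R3 at 1.1]
2. s(s(h(p(q(b)))))  →  s(s(q(b)))   [R3 at 1.1]
3. s(s(q(b)))  →  s(s(b))   [R1 at 1.1]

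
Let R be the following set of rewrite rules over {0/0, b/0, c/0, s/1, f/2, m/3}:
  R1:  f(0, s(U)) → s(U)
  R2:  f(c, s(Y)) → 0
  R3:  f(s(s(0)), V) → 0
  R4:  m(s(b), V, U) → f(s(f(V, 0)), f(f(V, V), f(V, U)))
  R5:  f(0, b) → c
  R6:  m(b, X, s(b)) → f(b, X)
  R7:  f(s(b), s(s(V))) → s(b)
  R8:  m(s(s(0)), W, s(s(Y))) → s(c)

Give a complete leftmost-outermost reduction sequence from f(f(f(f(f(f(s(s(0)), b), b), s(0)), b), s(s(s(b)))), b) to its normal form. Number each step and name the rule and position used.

1. f(f(f(f(f(f(s(s(0)), b), b), s(0)), b), s(s(s(b)))), b)  →  f(f(f(f(f(0, b), s(0)), b), s(s(s(b)))), b)   [R3 at 1.1.1.1.1]
2. f(f(f(f(f(0, b), s(0)), b), s(s(s(b)))), b)  →  f(f(f(f(c, s(0)), b), s(s(s(b)))), b)   [R5 at 1.1.1.1]
3. f(f(f(f(c, s(0)), b), s(s(s(b)))), b)  →  f(f(f(0, b), s(s(s(b)))), b)   [R2 at 1.1.1]
4. f(f(f(0, b), s(s(s(b)))), b)  →  f(f(c, s(s(s(b)))), b)   [R5 at 1.1]
5. f(f(c, s(s(s(b)))), b)  →  f(0, b)   [R2 at 1]
6. f(0, b)  →  c   [R5 at ε]

c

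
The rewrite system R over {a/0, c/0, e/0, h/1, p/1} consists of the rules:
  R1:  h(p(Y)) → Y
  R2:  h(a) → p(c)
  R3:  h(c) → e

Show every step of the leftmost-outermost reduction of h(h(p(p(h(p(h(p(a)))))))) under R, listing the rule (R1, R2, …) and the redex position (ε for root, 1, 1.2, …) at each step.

1. h(h(p(p(h(p(h(p(a))))))))  →  h(p(h(p(h(p(a))))))   [R1 at 1]
2. h(p(h(p(h(p(a))))))  →  h(p(h(p(a))))   [R1 at ε]
3. h(p(h(p(a))))  →  h(p(a))   [R1 at ε]
4. h(p(a))  →  a   [R1 at ε]

a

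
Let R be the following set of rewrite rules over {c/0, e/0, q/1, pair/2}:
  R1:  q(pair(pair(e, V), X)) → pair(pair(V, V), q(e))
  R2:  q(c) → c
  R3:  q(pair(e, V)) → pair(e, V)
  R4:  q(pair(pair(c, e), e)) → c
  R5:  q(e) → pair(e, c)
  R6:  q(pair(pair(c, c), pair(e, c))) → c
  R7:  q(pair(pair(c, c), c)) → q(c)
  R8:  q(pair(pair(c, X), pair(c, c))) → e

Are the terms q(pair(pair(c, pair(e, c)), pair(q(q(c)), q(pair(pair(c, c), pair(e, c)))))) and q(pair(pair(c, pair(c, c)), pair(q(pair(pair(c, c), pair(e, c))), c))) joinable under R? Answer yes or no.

yes — NF(t₁) = e, NF(t₂) = e

Reduce t₁ = q(pair(pair(c, pair(e, c)), pair(q(q(c)), q(pair(pair(c, c), pair(e, c)))))):
1. q(pair(pair(c, pair(e, c)), pair(q(q(c)), q(pair(pair(c, c), pair(e, c))))))  →  q(pair(pair(c, pair(e, c)), pair(q(c), q(pair(pair(c, c), pair(e, c))))))   [R2 at 1.2.1.1]
2. q(pair(pair(c, pair(e, c)), pair(q(c), q(pair(pair(c, c), pair(e, c))))))  →  q(pair(pair(c, pair(e, c)), pair(c, q(pair(pair(c, c), pair(e, c))))))   [R2 at 1.2.1]
3. q(pair(pair(c, pair(e, c)), pair(c, q(pair(pair(c, c), pair(e, c))))))  →  q(pair(pair(c, pair(e, c)), pair(c, c)))   [R6 at 1.2.2]
4. q(pair(pair(c, pair(e, c)), pair(c, c)))  →  e   [R8 at ε]

Reduce t₂ = q(pair(pair(c, pair(c, c)), pair(q(pair(pair(c, c), pair(e, c))), c))):
1. q(pair(pair(c, pair(c, c)), pair(q(pair(pair(c, c), pair(e, c))), c)))  →  q(pair(pair(c, pair(c, c)), pair(c, c)))   [R6 at 1.2.1]
2. q(pair(pair(c, pair(c, c)), pair(c, c)))  →  e   [R8 at ε]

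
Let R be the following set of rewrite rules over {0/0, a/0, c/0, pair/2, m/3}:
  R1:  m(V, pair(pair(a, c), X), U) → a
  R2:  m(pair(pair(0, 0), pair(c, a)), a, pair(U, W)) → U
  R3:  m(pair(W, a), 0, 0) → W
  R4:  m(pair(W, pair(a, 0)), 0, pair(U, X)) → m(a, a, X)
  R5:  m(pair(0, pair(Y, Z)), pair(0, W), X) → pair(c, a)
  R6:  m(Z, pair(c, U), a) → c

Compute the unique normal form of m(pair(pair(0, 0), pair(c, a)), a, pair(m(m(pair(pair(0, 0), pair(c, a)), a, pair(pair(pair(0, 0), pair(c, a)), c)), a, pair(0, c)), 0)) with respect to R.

1. m(pair(pair(0, 0), pair(c, a)), a, pair(m(m(pair(pair(0, 0), pair(c, a)), a, pair(pair(pair(0, 0), pair(c, a)), c)), a, pair(0, c)), 0))  →  m(m(pair(pair(0, 0), pair(c, a)), a, pair(pair(pair(0, 0), pair(c, a)), c)), a, pair(0, c))   [R2 at ε]
2. m(m(pair(pair(0, 0), pair(c, a)), a, pair(pair(pair(0, 0), pair(c, a)), c)), a, pair(0, c))  →  m(pair(pair(0, 0), pair(c, a)), a, pair(0, c))   [R2 at 1]
3. m(pair(pair(0, 0), pair(c, a)), a, pair(0, c))  →  0   [R2 at ε]

0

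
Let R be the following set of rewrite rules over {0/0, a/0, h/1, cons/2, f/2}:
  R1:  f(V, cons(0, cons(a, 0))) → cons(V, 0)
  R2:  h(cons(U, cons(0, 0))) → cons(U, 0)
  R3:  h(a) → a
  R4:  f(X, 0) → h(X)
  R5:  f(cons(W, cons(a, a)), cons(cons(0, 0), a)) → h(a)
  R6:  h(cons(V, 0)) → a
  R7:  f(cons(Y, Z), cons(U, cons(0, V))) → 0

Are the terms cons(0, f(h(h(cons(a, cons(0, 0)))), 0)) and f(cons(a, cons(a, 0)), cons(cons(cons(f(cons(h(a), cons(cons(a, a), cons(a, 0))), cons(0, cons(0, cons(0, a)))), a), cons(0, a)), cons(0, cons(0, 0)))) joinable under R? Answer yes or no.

no — NF(t₁) = cons(0, a), NF(t₂) = 0

Reduce t₁ = cons(0, f(h(h(cons(a, cons(0, 0)))), 0)):
1. cons(0, f(h(h(cons(a, cons(0, 0)))), 0))  →  cons(0, h(h(h(cons(a, cons(0, 0))))))   [R4 at 2]
2. cons(0, h(h(h(cons(a, cons(0, 0))))))  →  cons(0, h(h(cons(a, 0))))   [R2 at 2.1.1]
3. cons(0, h(h(cons(a, 0))))  →  cons(0, h(a))   [R6 at 2.1]
4. cons(0, h(a))  →  cons(0, a)   [R3 at 2]

Reduce t₂ = f(cons(a, cons(a, 0)), cons(cons(cons(f(cons(h(a), cons(cons(a, a), cons(a, 0))), cons(0, cons(0, cons(0, a)))), a), cons(0, a)), cons(0, cons(0, 0)))):
1. f(cons(a, cons(a, 0)), cons(cons(cons(f(cons(h(a), cons(cons(a, a), cons(a, 0))), cons(0, cons(0, cons(0, a)))), a), cons(0, a)), cons(0, cons(0, 0))))  →  0   [R7 at ε]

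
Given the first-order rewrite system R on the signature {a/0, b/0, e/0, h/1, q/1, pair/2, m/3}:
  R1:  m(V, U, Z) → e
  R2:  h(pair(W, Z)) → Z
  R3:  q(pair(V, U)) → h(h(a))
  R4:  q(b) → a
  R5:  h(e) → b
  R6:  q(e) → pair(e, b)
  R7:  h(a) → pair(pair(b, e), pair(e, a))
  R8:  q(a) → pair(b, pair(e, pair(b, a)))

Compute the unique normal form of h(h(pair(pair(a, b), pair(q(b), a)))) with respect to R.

a

1. h(h(pair(pair(a, b), pair(q(b), a))))  →  h(pair(q(b), a))   [R2 at 1]
2. h(pair(q(b), a))  →  a   [R2 at ε]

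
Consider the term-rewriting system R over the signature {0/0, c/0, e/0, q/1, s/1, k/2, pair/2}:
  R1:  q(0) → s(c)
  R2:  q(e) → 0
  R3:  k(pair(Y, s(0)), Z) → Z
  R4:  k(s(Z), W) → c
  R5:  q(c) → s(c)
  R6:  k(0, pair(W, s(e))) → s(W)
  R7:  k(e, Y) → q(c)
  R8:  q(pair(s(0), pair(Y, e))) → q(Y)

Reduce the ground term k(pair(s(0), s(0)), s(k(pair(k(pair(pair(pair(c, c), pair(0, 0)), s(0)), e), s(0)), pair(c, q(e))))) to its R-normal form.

1. k(pair(s(0), s(0)), s(k(pair(k(pair(pair(pair(c, c), pair(0, 0)), s(0)), e), s(0)), pair(c, q(e)))))  →  s(k(pair(k(pair(pair(pair(c, c), pair(0, 0)), s(0)), e), s(0)), pair(c, q(e))))   [R3 at ε]
2. s(k(pair(k(pair(pair(pair(c, c), pair(0, 0)), s(0)), e), s(0)), pair(c, q(e))))  →  s(pair(c, q(e)))   [R3 at 1]
3. s(pair(c, q(e)))  →  s(pair(c, 0))   [R2 at 1.2]

s(pair(c, 0))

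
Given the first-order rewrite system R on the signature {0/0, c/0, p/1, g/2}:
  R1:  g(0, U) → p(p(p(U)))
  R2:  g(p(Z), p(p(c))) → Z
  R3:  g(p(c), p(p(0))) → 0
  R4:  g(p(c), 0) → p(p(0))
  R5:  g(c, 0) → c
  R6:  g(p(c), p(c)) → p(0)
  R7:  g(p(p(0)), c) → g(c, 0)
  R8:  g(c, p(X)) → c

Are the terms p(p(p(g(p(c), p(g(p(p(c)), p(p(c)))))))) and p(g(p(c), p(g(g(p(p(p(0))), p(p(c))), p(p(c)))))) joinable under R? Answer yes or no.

no — NF(t₁) = p(p(p(c))), NF(t₂) = p(0)

Reduce t₁ = p(p(p(g(p(c), p(g(p(p(c)), p(p(c)))))))):
1. p(p(p(g(p(c), p(g(p(p(c)), p(p(c))))))))  →  p(p(p(g(p(c), p(p(c))))))   [R2 at 1.1.1.2.1]
2. p(p(p(g(p(c), p(p(c))))))  →  p(p(p(c)))   [R2 at 1.1.1]

Reduce t₂ = p(g(p(c), p(g(g(p(p(p(0))), p(p(c))), p(p(c)))))):
1. p(g(p(c), p(g(g(p(p(p(0))), p(p(c))), p(p(c))))))  →  p(g(p(c), p(g(p(p(0)), p(p(c))))))   [R2 at 1.2.1.1]
2. p(g(p(c), p(g(p(p(0)), p(p(c))))))  →  p(g(p(c), p(p(0))))   [R2 at 1.2.1]
3. p(g(p(c), p(p(0))))  →  p(0)   [R3 at 1]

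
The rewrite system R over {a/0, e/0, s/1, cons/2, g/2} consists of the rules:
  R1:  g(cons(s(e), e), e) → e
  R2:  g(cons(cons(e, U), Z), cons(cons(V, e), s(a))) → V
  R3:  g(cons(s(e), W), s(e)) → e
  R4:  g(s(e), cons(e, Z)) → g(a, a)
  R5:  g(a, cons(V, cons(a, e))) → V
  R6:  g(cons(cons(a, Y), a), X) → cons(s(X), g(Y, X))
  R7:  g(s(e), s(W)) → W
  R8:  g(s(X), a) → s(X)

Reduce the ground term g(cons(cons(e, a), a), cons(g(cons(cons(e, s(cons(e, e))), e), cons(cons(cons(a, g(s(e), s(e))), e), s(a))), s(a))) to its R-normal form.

1. g(cons(cons(e, a), a), cons(g(cons(cons(e, s(cons(e, e))), e), cons(cons(cons(a, g(s(e), s(e))), e), s(a))), s(a)))  →  g(cons(cons(e, a), a), cons(cons(a, g(s(e), s(e))), s(a)))   [R2 at 2.1]
2. g(cons(cons(e, a), a), cons(cons(a, g(s(e), s(e))), s(a)))  →  g(cons(cons(e, a), a), cons(cons(a, e), s(a)))   [R7 at 2.1.2]
3. g(cons(cons(e, a), a), cons(cons(a, e), s(a)))  →  a   [R2 at ε]

a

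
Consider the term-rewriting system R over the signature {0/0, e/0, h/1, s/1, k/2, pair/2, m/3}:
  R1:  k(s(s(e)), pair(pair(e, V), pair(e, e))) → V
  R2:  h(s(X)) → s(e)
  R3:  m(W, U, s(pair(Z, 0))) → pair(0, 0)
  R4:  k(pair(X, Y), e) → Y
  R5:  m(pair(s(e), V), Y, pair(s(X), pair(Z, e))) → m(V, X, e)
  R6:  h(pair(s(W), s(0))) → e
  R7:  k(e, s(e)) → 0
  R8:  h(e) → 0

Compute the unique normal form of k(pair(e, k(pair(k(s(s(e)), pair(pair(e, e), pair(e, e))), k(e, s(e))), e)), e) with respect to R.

0

1. k(pair(e, k(pair(k(s(s(e)), pair(pair(e, e), pair(e, e))), k(e, s(e))), e)), e)  →  k(pair(k(s(s(e)), pair(pair(e, e), pair(e, e))), k(e, s(e))), e)   [R4 at ε]
2. k(pair(k(s(s(e)), pair(pair(e, e), pair(e, e))), k(e, s(e))), e)  →  k(e, s(e))   [R4 at ε]
3. k(e, s(e))  →  0   [R7 at ε]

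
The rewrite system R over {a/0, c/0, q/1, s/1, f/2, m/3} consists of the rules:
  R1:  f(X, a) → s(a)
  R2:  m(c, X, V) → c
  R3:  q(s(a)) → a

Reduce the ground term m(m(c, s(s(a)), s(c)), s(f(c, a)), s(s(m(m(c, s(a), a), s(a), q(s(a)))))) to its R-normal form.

1. m(m(c, s(s(a)), s(c)), s(f(c, a)), s(s(m(m(c, s(a), a), s(a), q(s(a))))))  →  m(c, s(f(c, a)), s(s(m(m(c, s(a), a), s(a), q(s(a))))))   [R2 at 1]
2. m(c, s(f(c, a)), s(s(m(m(c, s(a), a), s(a), q(s(a))))))  →  c   [R2 at ε]

c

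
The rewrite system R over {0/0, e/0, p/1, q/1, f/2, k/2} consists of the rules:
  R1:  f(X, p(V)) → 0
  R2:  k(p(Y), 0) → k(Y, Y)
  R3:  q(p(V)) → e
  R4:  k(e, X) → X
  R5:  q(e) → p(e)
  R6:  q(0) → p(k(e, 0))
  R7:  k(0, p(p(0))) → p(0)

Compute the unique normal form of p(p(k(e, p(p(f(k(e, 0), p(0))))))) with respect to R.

1. p(p(k(e, p(p(f(k(e, 0), p(0)))))))  →  p(p(p(p(f(k(e, 0), p(0))))))   [R4 at 1.1]
2. p(p(p(p(f(k(e, 0), p(0))))))  →  p(p(p(p(0))))   [R1 at 1.1.1.1]

p(p(p(p(0))))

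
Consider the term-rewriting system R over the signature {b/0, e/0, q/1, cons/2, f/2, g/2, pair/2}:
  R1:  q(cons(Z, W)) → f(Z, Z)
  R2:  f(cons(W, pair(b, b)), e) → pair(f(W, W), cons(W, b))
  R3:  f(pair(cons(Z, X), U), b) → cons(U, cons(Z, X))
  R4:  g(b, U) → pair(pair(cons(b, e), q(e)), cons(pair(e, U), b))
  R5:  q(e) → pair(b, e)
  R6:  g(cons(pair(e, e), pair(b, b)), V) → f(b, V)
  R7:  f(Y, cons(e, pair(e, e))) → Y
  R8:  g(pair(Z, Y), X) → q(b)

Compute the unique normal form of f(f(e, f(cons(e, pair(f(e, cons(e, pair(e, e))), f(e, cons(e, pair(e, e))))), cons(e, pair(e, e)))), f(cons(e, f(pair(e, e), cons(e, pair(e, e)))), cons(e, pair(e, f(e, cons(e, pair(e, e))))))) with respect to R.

e

1. f(f(e, f(cons(e, pair(f(e, cons(e, pair(e, e))), f(e, cons(e, pair(e, e))))), cons(e, pair(e, e)))), f(cons(e, f(pair(e, e), cons(e, pair(e, e)))), cons(e, pair(e, f(e, cons(e, pair(e, e)))))))  →  f(f(e, cons(e, pair(f(e, cons(e, pair(e, e))), f(e, cons(e, pair(e, e)))))), f(cons(e, f(pair(e, e), cons(e, pair(e, e)))), cons(e, pair(e, f(e, cons(e, pair(e, e)))))))   [R7 at 1.2]
2. f(f(e, cons(e, pair(f(e, cons(e, pair(e, e))), f(e, cons(e, pair(e, e)))))), f(cons(e, f(pair(e, e), cons(e, pair(e, e)))), cons(e, pair(e, f(e, cons(e, pair(e, e)))))))  →  f(f(e, cons(e, pair(e, f(e, cons(e, pair(e, e)))))), f(cons(e, f(pair(e, e), cons(e, pair(e, e)))), cons(e, pair(e, f(e, cons(e, pair(e, e)))))))   [R7 at 1.2.2.1]
3. f(f(e, cons(e, pair(e, f(e, cons(e, pair(e, e)))))), f(cons(e, f(pair(e, e), cons(e, pair(e, e)))), cons(e, pair(e, f(e, cons(e, pair(e, e)))))))  →  f(f(e, cons(e, pair(e, e))), f(cons(e, f(pair(e, e), cons(e, pair(e, e)))), cons(e, pair(e, f(e, cons(e, pair(e, e)))))))   [R7 at 1.2.2.2]
4. f(f(e, cons(e, pair(e, e))), f(cons(e, f(pair(e, e), cons(e, pair(e, e)))), cons(e, pair(e, f(e, cons(e, pair(e, e)))))))  →  f(e, f(cons(e, f(pair(e, e), cons(e, pair(e, e)))), cons(e, pair(e, f(e, cons(e, pair(e, e)))))))   [R7 at 1]
5. f(e, f(cons(e, f(pair(e, e), cons(e, pair(e, e)))), cons(e, pair(e, f(e, cons(e, pair(e, e)))))))  →  f(e, f(cons(e, pair(e, e)), cons(e, pair(e, f(e, cons(e, pair(e, e)))))))   [R7 at 2.1.2]
6. f(e, f(cons(e, pair(e, e)), cons(e, pair(e, f(e, cons(e, pair(e, e)))))))  →  f(e, f(cons(e, pair(e, e)), cons(e, pair(e, e))))   [R7 at 2.2.2.2]
7. f(e, f(cons(e, pair(e, e)), cons(e, pair(e, e))))  →  f(e, cons(e, pair(e, e)))   [R7 at 2]
8. f(e, cons(e, pair(e, e)))  →  e   [R7 at ε]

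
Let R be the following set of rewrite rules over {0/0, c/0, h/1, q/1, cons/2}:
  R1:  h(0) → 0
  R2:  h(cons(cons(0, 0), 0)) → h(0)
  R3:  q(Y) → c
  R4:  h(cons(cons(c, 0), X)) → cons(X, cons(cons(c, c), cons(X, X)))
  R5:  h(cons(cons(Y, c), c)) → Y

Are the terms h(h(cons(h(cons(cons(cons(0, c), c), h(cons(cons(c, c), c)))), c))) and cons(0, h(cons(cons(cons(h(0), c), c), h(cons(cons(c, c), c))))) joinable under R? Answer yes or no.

Reduce t₁ = h(h(cons(h(cons(cons(cons(0, c), c), h(cons(cons(c, c), c)))), c))):
1. h(h(cons(h(cons(cons(cons(0, c), c), h(cons(cons(c, c), c)))), c)))  →  h(h(cons(h(cons(cons(cons(0, c), c), c)), c)))   [R5 at 1.1.1.1.2]
2. h(h(cons(h(cons(cons(cons(0, c), c), c)), c)))  →  h(h(cons(cons(0, c), c)))   [R5 at 1.1.1]
3. h(h(cons(cons(0, c), c)))  →  h(0)   [R5 at 1]
4. h(0)  →  0   [R1 at ε]

Reduce t₂ = cons(0, h(cons(cons(cons(h(0), c), c), h(cons(cons(c, c), c))))):
1. cons(0, h(cons(cons(cons(h(0), c), c), h(cons(cons(c, c), c)))))  →  cons(0, h(cons(cons(cons(0, c), c), h(cons(cons(c, c), c)))))   [R1 at 2.1.1.1.1]
2. cons(0, h(cons(cons(cons(0, c), c), h(cons(cons(c, c), c)))))  →  cons(0, h(cons(cons(cons(0, c), c), c)))   [R5 at 2.1.2]
3. cons(0, h(cons(cons(cons(0, c), c), c)))  →  cons(0, cons(0, c))   [R5 at 2]

no — NF(t₁) = 0, NF(t₂) = cons(0, cons(0, c))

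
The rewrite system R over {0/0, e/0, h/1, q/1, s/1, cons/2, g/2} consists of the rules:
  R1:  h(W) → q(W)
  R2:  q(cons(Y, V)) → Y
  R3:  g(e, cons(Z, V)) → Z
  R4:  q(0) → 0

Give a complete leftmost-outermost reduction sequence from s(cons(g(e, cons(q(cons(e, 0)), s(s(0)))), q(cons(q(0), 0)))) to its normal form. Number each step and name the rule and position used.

s(cons(e, 0))

1. s(cons(g(e, cons(q(cons(e, 0)), s(s(0)))), q(cons(q(0), 0))))  →  s(cons(q(cons(e, 0)), q(cons(q(0), 0))))   [R3 at 1.1]
2. s(cons(q(cons(e, 0)), q(cons(q(0), 0))))  →  s(cons(e, q(cons(q(0), 0))))   [R2 at 1.1]
3. s(cons(e, q(cons(q(0), 0))))  →  s(cons(e, q(0)))   [R2 at 1.2]
4. s(cons(e, q(0)))  →  s(cons(e, 0))   [R4 at 1.2]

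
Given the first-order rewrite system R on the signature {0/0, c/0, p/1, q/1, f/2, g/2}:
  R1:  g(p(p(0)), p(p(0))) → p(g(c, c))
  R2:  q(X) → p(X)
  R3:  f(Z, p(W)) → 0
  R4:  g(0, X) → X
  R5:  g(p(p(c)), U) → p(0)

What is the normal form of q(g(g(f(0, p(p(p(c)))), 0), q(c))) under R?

1. q(g(g(f(0, p(p(p(c)))), 0), q(c)))  →  p(g(g(f(0, p(p(p(c)))), 0), q(c)))   [R2 at ε]
2. p(g(g(f(0, p(p(p(c)))), 0), q(c)))  →  p(g(g(0, 0), q(c)))   [R3 at 1.1.1]
3. p(g(g(0, 0), q(c)))  →  p(g(0, q(c)))   [R4 at 1.1]
4. p(g(0, q(c)))  →  p(q(c))   [R4 at 1]
5. p(q(c))  →  p(p(c))   [R2 at 1]

p(p(c))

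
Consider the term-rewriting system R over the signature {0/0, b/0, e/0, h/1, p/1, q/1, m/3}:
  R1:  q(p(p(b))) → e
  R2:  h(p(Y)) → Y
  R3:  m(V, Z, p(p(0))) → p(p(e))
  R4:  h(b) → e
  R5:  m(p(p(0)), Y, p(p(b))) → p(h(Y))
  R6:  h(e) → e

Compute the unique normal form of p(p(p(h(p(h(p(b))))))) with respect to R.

1. p(p(p(h(p(h(p(b)))))))  →  p(p(p(h(p(b)))))   [R2 at 1.1.1]
2. p(p(p(h(p(b)))))  →  p(p(p(b)))   [R2 at 1.1.1]

p(p(p(b)))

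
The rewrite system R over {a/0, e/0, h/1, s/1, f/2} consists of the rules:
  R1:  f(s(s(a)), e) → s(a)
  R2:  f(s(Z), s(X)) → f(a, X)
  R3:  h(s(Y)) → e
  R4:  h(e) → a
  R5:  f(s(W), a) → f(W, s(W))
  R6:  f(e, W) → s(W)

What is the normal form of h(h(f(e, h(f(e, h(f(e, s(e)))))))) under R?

a

1. h(h(f(e, h(f(e, h(f(e, s(e))))))))  →  h(h(s(h(f(e, h(f(e, s(e))))))))   [R6 at 1.1]
2. h(h(s(h(f(e, h(f(e, s(e))))))))  →  h(e)   [R3 at 1]
3. h(e)  →  a   [R4 at ε]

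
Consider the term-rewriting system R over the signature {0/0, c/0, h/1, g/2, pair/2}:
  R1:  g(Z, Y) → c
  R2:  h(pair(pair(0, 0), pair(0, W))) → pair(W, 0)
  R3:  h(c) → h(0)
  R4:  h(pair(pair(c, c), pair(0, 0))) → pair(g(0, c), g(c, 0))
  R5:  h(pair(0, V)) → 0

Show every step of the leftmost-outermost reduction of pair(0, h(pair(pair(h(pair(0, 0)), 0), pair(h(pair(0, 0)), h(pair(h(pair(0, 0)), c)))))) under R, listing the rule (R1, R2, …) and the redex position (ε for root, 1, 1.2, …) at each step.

pair(0, pair(0, 0))

1. pair(0, h(pair(pair(h(pair(0, 0)), 0), pair(h(pair(0, 0)), h(pair(h(pair(0, 0)), c))))))  →  pair(0, h(pair(pair(0, 0), pair(h(pair(0, 0)), h(pair(h(pair(0, 0)), c))))))   [R5 at 2.1.1.1]
2. pair(0, h(pair(pair(0, 0), pair(h(pair(0, 0)), h(pair(h(pair(0, 0)), c))))))  →  pair(0, h(pair(pair(0, 0), pair(0, h(pair(h(pair(0, 0)), c))))))   [R5 at 2.1.2.1]
3. pair(0, h(pair(pair(0, 0), pair(0, h(pair(h(pair(0, 0)), c))))))  →  pair(0, pair(h(pair(h(pair(0, 0)), c)), 0))   [R2 at 2]
4. pair(0, pair(h(pair(h(pair(0, 0)), c)), 0))  →  pair(0, pair(h(pair(0, c)), 0))   [R5 at 2.1.1.1]
5. pair(0, pair(h(pair(0, c)), 0))  →  pair(0, pair(0, 0))   [R5 at 2.1]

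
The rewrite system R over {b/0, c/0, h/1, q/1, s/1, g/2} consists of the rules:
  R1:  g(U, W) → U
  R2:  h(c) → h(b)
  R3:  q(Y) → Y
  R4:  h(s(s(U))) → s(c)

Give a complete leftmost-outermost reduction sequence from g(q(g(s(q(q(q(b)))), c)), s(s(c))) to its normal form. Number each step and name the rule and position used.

1. g(q(g(s(q(q(q(b)))), c)), s(s(c)))  →  q(g(s(q(q(q(b)))), c))   [R1 at ε]
2. q(g(s(q(q(q(b)))), c))  →  g(s(q(q(q(b)))), c)   [R3 at ε]
3. g(s(q(q(q(b)))), c)  →  s(q(q(q(b))))   [R1 at ε]
4. s(q(q(q(b))))  →  s(q(q(b)))   [R3 at 1]
5. s(q(q(b)))  →  s(q(b))   [R3 at 1]
6. s(q(b))  →  s(b)   [R3 at 1]

s(b)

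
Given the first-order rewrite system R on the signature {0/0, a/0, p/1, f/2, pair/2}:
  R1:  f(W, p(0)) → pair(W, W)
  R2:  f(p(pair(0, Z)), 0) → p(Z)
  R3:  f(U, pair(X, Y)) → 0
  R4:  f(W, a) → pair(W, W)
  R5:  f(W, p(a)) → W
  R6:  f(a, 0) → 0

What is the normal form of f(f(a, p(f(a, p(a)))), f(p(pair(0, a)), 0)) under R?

1. f(f(a, p(f(a, p(a)))), f(p(pair(0, a)), 0))  →  f(f(a, p(a)), f(p(pair(0, a)), 0))   [R5 at 1.2.1]
2. f(f(a, p(a)), f(p(pair(0, a)), 0))  →  f(a, f(p(pair(0, a)), 0))   [R5 at 1]
3. f(a, f(p(pair(0, a)), 0))  →  f(a, p(a))   [R2 at 2]
4. f(a, p(a))  →  a   [R5 at ε]

a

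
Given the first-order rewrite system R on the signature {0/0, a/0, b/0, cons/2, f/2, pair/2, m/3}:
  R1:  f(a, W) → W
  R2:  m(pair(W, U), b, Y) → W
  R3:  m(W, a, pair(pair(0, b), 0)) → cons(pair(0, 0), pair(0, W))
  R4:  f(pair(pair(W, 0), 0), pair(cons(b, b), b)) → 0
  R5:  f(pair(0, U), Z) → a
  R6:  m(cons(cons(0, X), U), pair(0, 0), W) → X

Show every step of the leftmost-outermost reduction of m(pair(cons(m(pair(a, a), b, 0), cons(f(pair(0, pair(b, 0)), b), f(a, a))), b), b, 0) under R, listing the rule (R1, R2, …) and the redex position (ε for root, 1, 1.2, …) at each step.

1. m(pair(cons(m(pair(a, a), b, 0), cons(f(pair(0, pair(b, 0)), b), f(a, a))), b), b, 0)  →  cons(m(pair(a, a), b, 0), cons(f(pair(0, pair(b, 0)), b), f(a, a)))   [R2 at ε]
2. cons(m(pair(a, a), b, 0), cons(f(pair(0, pair(b, 0)), b), f(a, a)))  →  cons(a, cons(f(pair(0, pair(b, 0)), b), f(a, a)))   [R2 at 1]
3. cons(a, cons(f(pair(0, pair(b, 0)), b), f(a, a)))  →  cons(a, cons(a, f(a, a)))   [R5 at 2.1]
4. cons(a, cons(a, f(a, a)))  →  cons(a, cons(a, a))   [R1 at 2.2]

cons(a, cons(a, a))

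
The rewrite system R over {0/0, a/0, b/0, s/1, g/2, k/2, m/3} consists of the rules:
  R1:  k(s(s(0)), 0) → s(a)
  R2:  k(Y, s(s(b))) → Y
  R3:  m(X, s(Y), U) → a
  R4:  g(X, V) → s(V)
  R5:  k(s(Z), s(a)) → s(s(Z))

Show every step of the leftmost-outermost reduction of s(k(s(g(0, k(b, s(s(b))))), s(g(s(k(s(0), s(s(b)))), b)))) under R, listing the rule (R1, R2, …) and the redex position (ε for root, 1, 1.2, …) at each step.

s(s(s(b)))

1. s(k(s(g(0, k(b, s(s(b))))), s(g(s(k(s(0), s(s(b)))), b))))  →  s(k(s(s(k(b, s(s(b))))), s(g(s(k(s(0), s(s(b)))), b))))   [R4 at 1.1.1]
2. s(k(s(s(k(b, s(s(b))))), s(g(s(k(s(0), s(s(b)))), b))))  →  s(k(s(s(b)), s(g(s(k(s(0), s(s(b)))), b))))   [R2 at 1.1.1.1]
3. s(k(s(s(b)), s(g(s(k(s(0), s(s(b)))), b))))  →  s(k(s(s(b)), s(s(b))))   [R4 at 1.2.1]
4. s(k(s(s(b)), s(s(b))))  →  s(s(s(b)))   [R2 at 1]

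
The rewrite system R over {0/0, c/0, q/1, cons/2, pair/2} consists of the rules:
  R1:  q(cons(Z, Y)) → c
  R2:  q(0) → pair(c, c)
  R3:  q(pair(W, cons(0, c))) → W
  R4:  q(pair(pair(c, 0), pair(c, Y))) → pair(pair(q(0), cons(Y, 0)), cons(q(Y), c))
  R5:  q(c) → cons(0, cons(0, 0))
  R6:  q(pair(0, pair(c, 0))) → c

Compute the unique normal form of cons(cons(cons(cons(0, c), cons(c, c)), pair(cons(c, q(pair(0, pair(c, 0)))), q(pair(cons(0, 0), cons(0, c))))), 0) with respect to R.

cons(cons(cons(cons(0, c), cons(c, c)), pair(cons(c, c), cons(0, 0))), 0)

1. cons(cons(cons(cons(0, c), cons(c, c)), pair(cons(c, q(pair(0, pair(c, 0)))), q(pair(cons(0, 0), cons(0, c))))), 0)  →  cons(cons(cons(cons(0, c), cons(c, c)), pair(cons(c, c), q(pair(cons(0, 0), cons(0, c))))), 0)   [R6 at 1.2.1.2]
2. cons(cons(cons(cons(0, c), cons(c, c)), pair(cons(c, c), q(pair(cons(0, 0), cons(0, c))))), 0)  →  cons(cons(cons(cons(0, c), cons(c, c)), pair(cons(c, c), cons(0, 0))), 0)   [R3 at 1.2.2]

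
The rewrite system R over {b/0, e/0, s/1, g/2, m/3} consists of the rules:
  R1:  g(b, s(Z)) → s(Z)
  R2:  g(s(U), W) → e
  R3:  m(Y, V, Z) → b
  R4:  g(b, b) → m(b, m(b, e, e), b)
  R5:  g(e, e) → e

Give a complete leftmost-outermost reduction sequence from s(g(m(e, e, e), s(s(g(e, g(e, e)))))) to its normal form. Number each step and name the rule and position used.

1. s(g(m(e, e, e), s(s(g(e, g(e, e))))))  →  s(g(b, s(s(g(e, g(e, e))))))   [R3 at 1.1]
2. s(g(b, s(s(g(e, g(e, e))))))  →  s(s(s(g(e, g(e, e)))))   [R1 at 1]
3. s(s(s(g(e, g(e, e)))))  →  s(s(s(g(e, e))))   [R5 at 1.1.1.2]
4. s(s(s(g(e, e))))  →  s(s(s(e)))   [R5 at 1.1.1]

s(s(s(e)))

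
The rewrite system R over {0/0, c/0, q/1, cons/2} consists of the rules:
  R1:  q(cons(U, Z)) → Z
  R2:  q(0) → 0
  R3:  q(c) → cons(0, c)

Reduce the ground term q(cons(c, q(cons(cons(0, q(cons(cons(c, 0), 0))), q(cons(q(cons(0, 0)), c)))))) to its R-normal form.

1. q(cons(c, q(cons(cons(0, q(cons(cons(c, 0), 0))), q(cons(q(cons(0, 0)), c))))))  →  q(cons(cons(0, q(cons(cons(c, 0), 0))), q(cons(q(cons(0, 0)), c))))   [R1 at ε]
2. q(cons(cons(0, q(cons(cons(c, 0), 0))), q(cons(q(cons(0, 0)), c))))  →  q(cons(q(cons(0, 0)), c))   [R1 at ε]
3. q(cons(q(cons(0, 0)), c))  →  c   [R1 at ε]

c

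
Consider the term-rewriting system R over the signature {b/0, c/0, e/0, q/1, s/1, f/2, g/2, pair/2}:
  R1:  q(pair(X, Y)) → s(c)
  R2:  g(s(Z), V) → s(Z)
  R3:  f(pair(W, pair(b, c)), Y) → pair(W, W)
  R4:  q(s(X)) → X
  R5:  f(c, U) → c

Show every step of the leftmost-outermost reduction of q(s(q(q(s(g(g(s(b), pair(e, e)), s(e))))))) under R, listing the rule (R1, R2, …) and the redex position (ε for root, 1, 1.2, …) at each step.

1. q(s(q(q(s(g(g(s(b), pair(e, e)), s(e)))))))  →  q(q(s(g(g(s(b), pair(e, e)), s(e)))))   [R4 at ε]
2. q(q(s(g(g(s(b), pair(e, e)), s(e)))))  →  q(g(g(s(b), pair(e, e)), s(e)))   [R4 at 1]
3. q(g(g(s(b), pair(e, e)), s(e)))  →  q(g(s(b), s(e)))   [R2 at 1.1]
4. q(g(s(b), s(e)))  →  q(s(b))   [R2 at 1]
5. q(s(b))  →  b   [R4 at ε]

b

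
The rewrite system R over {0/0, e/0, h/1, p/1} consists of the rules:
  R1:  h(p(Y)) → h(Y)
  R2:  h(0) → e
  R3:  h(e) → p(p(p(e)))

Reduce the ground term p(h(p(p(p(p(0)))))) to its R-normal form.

1. p(h(p(p(p(p(0))))))  →  p(h(p(p(p(0)))))   [R1 at 1]
2. p(h(p(p(p(0)))))  →  p(h(p(p(0))))   [R1 at 1]
3. p(h(p(p(0))))  →  p(h(p(0)))   [R1 at 1]
4. p(h(p(0)))  →  p(h(0))   [R1 at 1]
5. p(h(0))  →  p(e)   [R2 at 1]

p(e)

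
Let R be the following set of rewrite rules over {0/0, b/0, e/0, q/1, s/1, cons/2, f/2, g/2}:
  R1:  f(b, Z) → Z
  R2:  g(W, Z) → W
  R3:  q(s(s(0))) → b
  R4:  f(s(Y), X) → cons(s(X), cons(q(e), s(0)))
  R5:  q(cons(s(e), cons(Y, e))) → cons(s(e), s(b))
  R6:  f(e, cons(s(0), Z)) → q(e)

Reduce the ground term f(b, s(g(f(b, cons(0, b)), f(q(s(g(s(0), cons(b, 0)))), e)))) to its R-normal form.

1. f(b, s(g(f(b, cons(0, b)), f(q(s(g(s(0), cons(b, 0)))), e))))  →  s(g(f(b, cons(0, b)), f(q(s(g(s(0), cons(b, 0)))), e)))   [R1 at ε]
2. s(g(f(b, cons(0, b)), f(q(s(g(s(0), cons(b, 0)))), e)))  →  s(f(b, cons(0, b)))   [R2 at 1]
3. s(f(b, cons(0, b)))  →  s(cons(0, b))   [R1 at 1]

s(cons(0, b))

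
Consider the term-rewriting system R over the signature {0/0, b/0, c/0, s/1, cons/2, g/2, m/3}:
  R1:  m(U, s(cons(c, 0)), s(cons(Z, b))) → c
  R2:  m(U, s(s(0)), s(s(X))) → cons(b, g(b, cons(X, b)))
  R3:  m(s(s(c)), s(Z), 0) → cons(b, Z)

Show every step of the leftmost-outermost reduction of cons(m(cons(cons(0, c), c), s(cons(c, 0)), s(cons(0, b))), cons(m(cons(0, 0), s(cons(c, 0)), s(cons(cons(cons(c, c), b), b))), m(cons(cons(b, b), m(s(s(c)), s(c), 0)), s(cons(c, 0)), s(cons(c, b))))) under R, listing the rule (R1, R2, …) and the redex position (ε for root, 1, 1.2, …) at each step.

1. cons(m(cons(cons(0, c), c), s(cons(c, 0)), s(cons(0, b))), cons(m(cons(0, 0), s(cons(c, 0)), s(cons(cons(cons(c, c), b), b))), m(cons(cons(b, b), m(s(s(c)), s(c), 0)), s(cons(c, 0)), s(cons(c, b)))))  →  cons(c, cons(m(cons(0, 0), s(cons(c, 0)), s(cons(cons(cons(c, c), b), b))), m(cons(cons(b, b), m(s(s(c)), s(c), 0)), s(cons(c, 0)), s(cons(c, b)))))   [R1 at 1]
2. cons(c, cons(m(cons(0, 0), s(cons(c, 0)), s(cons(cons(cons(c, c), b), b))), m(cons(cons(b, b), m(s(s(c)), s(c), 0)), s(cons(c, 0)), s(cons(c, b)))))  →  cons(c, cons(c, m(cons(cons(b, b), m(s(s(c)), s(c), 0)), s(cons(c, 0)), s(cons(c, b)))))   [R1 at 2.1]
3. cons(c, cons(c, m(cons(cons(b, b), m(s(s(c)), s(c), 0)), s(cons(c, 0)), s(cons(c, b)))))  →  cons(c, cons(c, c))   [R1 at 2.2]

cons(c, cons(c, c))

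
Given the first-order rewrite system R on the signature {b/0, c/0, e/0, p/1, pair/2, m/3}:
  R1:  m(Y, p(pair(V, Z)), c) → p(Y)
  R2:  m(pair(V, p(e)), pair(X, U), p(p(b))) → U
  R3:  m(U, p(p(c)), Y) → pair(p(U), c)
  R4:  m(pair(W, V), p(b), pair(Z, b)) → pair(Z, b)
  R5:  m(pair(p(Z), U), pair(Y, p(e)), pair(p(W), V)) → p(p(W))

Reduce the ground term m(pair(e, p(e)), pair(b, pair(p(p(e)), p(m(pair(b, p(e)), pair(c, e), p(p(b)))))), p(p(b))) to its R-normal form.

pair(p(p(e)), p(e))

1. m(pair(e, p(e)), pair(b, pair(p(p(e)), p(m(pair(b, p(e)), pair(c, e), p(p(b)))))), p(p(b)))  →  pair(p(p(e)), p(m(pair(b, p(e)), pair(c, e), p(p(b)))))   [R2 at ε]
2. pair(p(p(e)), p(m(pair(b, p(e)), pair(c, e), p(p(b)))))  →  pair(p(p(e)), p(e))   [R2 at 2.1]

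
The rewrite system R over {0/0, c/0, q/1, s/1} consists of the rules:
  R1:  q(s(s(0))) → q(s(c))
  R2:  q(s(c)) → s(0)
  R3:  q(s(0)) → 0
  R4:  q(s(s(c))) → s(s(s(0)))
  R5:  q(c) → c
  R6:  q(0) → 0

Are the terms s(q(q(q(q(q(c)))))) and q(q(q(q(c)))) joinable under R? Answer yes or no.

Reduce t₁ = s(q(q(q(q(q(c)))))):
1. s(q(q(q(q(q(c))))))  →  s(q(q(q(q(c)))))   [R5 at 1.1.1.1.1]
2. s(q(q(q(q(c)))))  →  s(q(q(q(c))))   [R5 at 1.1.1.1]
3. s(q(q(q(c))))  →  s(q(q(c)))   [R5 at 1.1.1]
4. s(q(q(c)))  →  s(q(c))   [R5 at 1.1]
5. s(q(c))  →  s(c)   [R5 at 1]

Reduce t₂ = q(q(q(q(c)))):
1. q(q(q(q(c))))  →  q(q(q(c)))   [R5 at 1.1.1]
2. q(q(q(c)))  →  q(q(c))   [R5 at 1.1]
3. q(q(c))  →  q(c)   [R5 at 1]
4. q(c)  →  c   [R5 at ε]

no — NF(t₁) = s(c), NF(t₂) = c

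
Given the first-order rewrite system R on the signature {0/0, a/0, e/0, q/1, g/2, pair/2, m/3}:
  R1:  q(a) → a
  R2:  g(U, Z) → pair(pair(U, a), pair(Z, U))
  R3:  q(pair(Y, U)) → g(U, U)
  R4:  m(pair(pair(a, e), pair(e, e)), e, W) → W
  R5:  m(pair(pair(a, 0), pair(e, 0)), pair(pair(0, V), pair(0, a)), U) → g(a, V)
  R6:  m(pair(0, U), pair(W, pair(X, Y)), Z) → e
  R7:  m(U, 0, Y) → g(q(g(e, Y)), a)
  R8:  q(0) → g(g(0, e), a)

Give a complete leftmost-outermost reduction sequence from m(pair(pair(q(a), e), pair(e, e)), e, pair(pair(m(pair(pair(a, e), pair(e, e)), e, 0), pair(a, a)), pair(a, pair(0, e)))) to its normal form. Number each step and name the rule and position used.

pair(pair(0, pair(a, a)), pair(a, pair(0, e)))

1. m(pair(pair(q(a), e), pair(e, e)), e, pair(pair(m(pair(pair(a, e), pair(e, e)), e, 0), pair(a, a)), pair(a, pair(0, e))))  →  m(pair(pair(a, e), pair(e, e)), e, pair(pair(m(pair(pair(a, e), pair(e, e)), e, 0), pair(a, a)), pair(a, pair(0, e))))   [R1 at 1.1.1]
2. m(pair(pair(a, e), pair(e, e)), e, pair(pair(m(pair(pair(a, e), pair(e, e)), e, 0), pair(a, a)), pair(a, pair(0, e))))  →  pair(pair(m(pair(pair(a, e), pair(e, e)), e, 0), pair(a, a)), pair(a, pair(0, e)))   [R4 at ε]
3. pair(pair(m(pair(pair(a, e), pair(e, e)), e, 0), pair(a, a)), pair(a, pair(0, e)))  →  pair(pair(0, pair(a, a)), pair(a, pair(0, e)))   [R4 at 1.1]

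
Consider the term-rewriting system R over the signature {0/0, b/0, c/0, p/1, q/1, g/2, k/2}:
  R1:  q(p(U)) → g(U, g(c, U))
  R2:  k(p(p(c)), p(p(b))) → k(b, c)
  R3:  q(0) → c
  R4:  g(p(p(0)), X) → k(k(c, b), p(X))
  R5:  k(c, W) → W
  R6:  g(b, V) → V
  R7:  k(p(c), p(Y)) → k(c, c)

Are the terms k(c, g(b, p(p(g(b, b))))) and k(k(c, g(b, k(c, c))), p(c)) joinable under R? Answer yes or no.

Reduce t₁ = k(c, g(b, p(p(g(b, b))))):
1. k(c, g(b, p(p(g(b, b)))))  →  g(b, p(p(g(b, b))))   [R5 at ε]
2. g(b, p(p(g(b, b))))  →  p(p(g(b, b)))   [R6 at ε]
3. p(p(g(b, b)))  →  p(p(b))   [R6 at 1.1]

Reduce t₂ = k(k(c, g(b, k(c, c))), p(c)):
1. k(k(c, g(b, k(c, c))), p(c))  →  k(g(b, k(c, c)), p(c))   [R5 at 1]
2. k(g(b, k(c, c)), p(c))  →  k(k(c, c), p(c))   [R6 at 1]
3. k(k(c, c), p(c))  →  k(c, p(c))   [R5 at 1]
4. k(c, p(c))  →  p(c)   [R5 at ε]

no — NF(t₁) = p(p(b)), NF(t₂) = p(c)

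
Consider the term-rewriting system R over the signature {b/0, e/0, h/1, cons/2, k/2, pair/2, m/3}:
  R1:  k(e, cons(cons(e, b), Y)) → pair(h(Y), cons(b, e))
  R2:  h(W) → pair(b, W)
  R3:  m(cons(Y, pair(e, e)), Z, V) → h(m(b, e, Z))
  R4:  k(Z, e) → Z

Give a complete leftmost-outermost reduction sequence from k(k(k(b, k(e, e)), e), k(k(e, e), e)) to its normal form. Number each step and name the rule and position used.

1. k(k(k(b, k(e, e)), e), k(k(e, e), e))  →  k(k(b, k(e, e)), k(k(e, e), e))   [R4 at 1]
2. k(k(b, k(e, e)), k(k(e, e), e))  →  k(k(b, e), k(k(e, e), e))   [R4 at 1.2]
3. k(k(b, e), k(k(e, e), e))  →  k(b, k(k(e, e), e))   [R4 at 1]
4. k(b, k(k(e, e), e))  →  k(b, k(e, e))   [R4 at 2]
5. k(b, k(e, e))  →  k(b, e)   [R4 at 2]
6. k(b, e)  →  b   [R4 at ε]

b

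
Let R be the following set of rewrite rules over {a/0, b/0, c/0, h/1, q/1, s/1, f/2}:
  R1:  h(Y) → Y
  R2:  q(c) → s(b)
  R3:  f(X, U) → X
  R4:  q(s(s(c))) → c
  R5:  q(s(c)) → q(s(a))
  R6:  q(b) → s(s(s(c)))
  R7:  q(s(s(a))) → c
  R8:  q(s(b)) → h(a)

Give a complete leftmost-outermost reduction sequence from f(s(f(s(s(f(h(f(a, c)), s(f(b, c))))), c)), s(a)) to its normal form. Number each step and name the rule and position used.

1. f(s(f(s(s(f(h(f(a, c)), s(f(b, c))))), c)), s(a))  →  s(f(s(s(f(h(f(a, c)), s(f(b, c))))), c))   [R3 at ε]
2. s(f(s(s(f(h(f(a, c)), s(f(b, c))))), c))  →  s(s(s(f(h(f(a, c)), s(f(b, c))))))   [R3 at 1]
3. s(s(s(f(h(f(a, c)), s(f(b, c))))))  →  s(s(s(h(f(a, c)))))   [R3 at 1.1.1]
4. s(s(s(h(f(a, c)))))  →  s(s(s(f(a, c))))   [R1 at 1.1.1]
5. s(s(s(f(a, c))))  →  s(s(s(a)))   [R3 at 1.1.1]

s(s(s(a)))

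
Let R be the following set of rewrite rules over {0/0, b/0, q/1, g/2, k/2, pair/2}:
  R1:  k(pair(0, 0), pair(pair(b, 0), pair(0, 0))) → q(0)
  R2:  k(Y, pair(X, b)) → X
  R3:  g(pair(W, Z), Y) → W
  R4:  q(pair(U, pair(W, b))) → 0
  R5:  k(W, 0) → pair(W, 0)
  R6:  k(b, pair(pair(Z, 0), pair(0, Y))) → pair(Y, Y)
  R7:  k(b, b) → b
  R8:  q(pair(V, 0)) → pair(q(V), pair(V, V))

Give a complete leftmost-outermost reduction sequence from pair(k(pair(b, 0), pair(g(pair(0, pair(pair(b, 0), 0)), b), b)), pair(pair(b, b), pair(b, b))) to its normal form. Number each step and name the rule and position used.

pair(0, pair(pair(b, b), pair(b, b)))

1. pair(k(pair(b, 0), pair(g(pair(0, pair(pair(b, 0), 0)), b), b)), pair(pair(b, b), pair(b, b)))  →  pair(g(pair(0, pair(pair(b, 0), 0)), b), pair(pair(b, b), pair(b, b)))   [R2 at 1]
2. pair(g(pair(0, pair(pair(b, 0), 0)), b), pair(pair(b, b), pair(b, b)))  →  pair(0, pair(pair(b, b), pair(b, b)))   [R3 at 1]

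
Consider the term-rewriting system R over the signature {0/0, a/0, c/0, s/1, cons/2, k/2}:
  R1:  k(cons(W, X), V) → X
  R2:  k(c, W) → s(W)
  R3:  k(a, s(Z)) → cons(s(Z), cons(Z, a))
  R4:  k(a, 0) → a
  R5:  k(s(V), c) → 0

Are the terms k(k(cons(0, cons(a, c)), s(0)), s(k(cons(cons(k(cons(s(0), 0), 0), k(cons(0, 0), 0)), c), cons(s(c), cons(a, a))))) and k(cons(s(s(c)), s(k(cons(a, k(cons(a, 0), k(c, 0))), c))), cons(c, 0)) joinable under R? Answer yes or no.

no — NF(t₁) = c, NF(t₂) = s(0)

Reduce t₁ = k(k(cons(0, cons(a, c)), s(0)), s(k(cons(cons(k(cons(s(0), 0), 0), k(cons(0, 0), 0)), c), cons(s(c), cons(a, a))))):
1. k(k(cons(0, cons(a, c)), s(0)), s(k(cons(cons(k(cons(s(0), 0), 0), k(cons(0, 0), 0)), c), cons(s(c), cons(a, a)))))  →  k(cons(a, c), s(k(cons(cons(k(cons(s(0), 0), 0), k(cons(0, 0), 0)), c), cons(s(c), cons(a, a)))))   [R1 at 1]
2. k(cons(a, c), s(k(cons(cons(k(cons(s(0), 0), 0), k(cons(0, 0), 0)), c), cons(s(c), cons(a, a)))))  →  c   [R1 at ε]

Reduce t₂ = k(cons(s(s(c)), s(k(cons(a, k(cons(a, 0), k(c, 0))), c))), cons(c, 0)):
1. k(cons(s(s(c)), s(k(cons(a, k(cons(a, 0), k(c, 0))), c))), cons(c, 0))  →  s(k(cons(a, k(cons(a, 0), k(c, 0))), c))   [R1 at ε]
2. s(k(cons(a, k(cons(a, 0), k(c, 0))), c))  →  s(k(cons(a, 0), k(c, 0)))   [R1 at 1]
3. s(k(cons(a, 0), k(c, 0)))  →  s(0)   [R1 at 1]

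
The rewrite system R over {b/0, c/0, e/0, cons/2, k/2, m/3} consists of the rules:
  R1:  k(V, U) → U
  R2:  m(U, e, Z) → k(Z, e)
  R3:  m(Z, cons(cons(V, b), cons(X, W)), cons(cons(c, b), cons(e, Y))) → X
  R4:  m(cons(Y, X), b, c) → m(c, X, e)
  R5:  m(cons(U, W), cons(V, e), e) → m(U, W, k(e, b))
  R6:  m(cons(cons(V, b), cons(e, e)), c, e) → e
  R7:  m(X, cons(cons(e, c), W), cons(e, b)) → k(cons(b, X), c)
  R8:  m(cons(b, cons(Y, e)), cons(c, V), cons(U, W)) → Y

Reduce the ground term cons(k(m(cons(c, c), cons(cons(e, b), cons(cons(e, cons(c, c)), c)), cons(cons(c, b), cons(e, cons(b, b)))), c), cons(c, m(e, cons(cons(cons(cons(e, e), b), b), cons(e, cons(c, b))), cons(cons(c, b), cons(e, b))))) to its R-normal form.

cons(c, cons(c, e))

1. cons(k(m(cons(c, c), cons(cons(e, b), cons(cons(e, cons(c, c)), c)), cons(cons(c, b), cons(e, cons(b, b)))), c), cons(c, m(e, cons(cons(cons(cons(e, e), b), b), cons(e, cons(c, b))), cons(cons(c, b), cons(e, b)))))  →  cons(c, cons(c, m(e, cons(cons(cons(cons(e, e), b), b), cons(e, cons(c, b))), cons(cons(c, b), cons(e, b)))))   [R1 at 1]
2. cons(c, cons(c, m(e, cons(cons(cons(cons(e, e), b), b), cons(e, cons(c, b))), cons(cons(c, b), cons(e, b)))))  →  cons(c, cons(c, e))   [R3 at 2.2]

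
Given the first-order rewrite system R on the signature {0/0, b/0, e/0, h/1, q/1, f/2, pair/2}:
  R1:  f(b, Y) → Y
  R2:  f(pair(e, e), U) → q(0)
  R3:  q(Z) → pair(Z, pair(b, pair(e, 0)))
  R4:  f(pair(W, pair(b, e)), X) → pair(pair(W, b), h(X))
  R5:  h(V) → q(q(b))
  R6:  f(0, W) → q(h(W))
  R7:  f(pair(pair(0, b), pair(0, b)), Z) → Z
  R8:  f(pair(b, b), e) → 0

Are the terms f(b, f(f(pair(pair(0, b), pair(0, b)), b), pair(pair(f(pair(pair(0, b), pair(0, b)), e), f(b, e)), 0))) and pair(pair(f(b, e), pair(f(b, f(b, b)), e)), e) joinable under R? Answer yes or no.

no — NF(t₁) = pair(pair(e, e), 0), NF(t₂) = pair(pair(e, pair(b, e)), e)

Reduce t₁ = f(b, f(f(pair(pair(0, b), pair(0, b)), b), pair(pair(f(pair(pair(0, b), pair(0, b)), e), f(b, e)), 0))):
1. f(b, f(f(pair(pair(0, b), pair(0, b)), b), pair(pair(f(pair(pair(0, b), pair(0, b)), e), f(b, e)), 0)))  →  f(f(pair(pair(0, b), pair(0, b)), b), pair(pair(f(pair(pair(0, b), pair(0, b)), e), f(b, e)), 0))   [R1 at ε]
2. f(f(pair(pair(0, b), pair(0, b)), b), pair(pair(f(pair(pair(0, b), pair(0, b)), e), f(b, e)), 0))  →  f(b, pair(pair(f(pair(pair(0, b), pair(0, b)), e), f(b, e)), 0))   [R7 at 1]
3. f(b, pair(pair(f(pair(pair(0, b), pair(0, b)), e), f(b, e)), 0))  →  pair(pair(f(pair(pair(0, b), pair(0, b)), e), f(b, e)), 0)   [R1 at ε]
4. pair(pair(f(pair(pair(0, b), pair(0, b)), e), f(b, e)), 0)  →  pair(pair(e, f(b, e)), 0)   [R7 at 1.1]
5. pair(pair(e, f(b, e)), 0)  →  pair(pair(e, e), 0)   [R1 at 1.2]

Reduce t₂ = pair(pair(f(b, e), pair(f(b, f(b, b)), e)), e):
1. pair(pair(f(b, e), pair(f(b, f(b, b)), e)), e)  →  pair(pair(e, pair(f(b, f(b, b)), e)), e)   [R1 at 1.1]
2. pair(pair(e, pair(f(b, f(b, b)), e)), e)  →  pair(pair(e, pair(f(b, b), e)), e)   [R1 at 1.2.1]
3. pair(pair(e, pair(f(b, b), e)), e)  →  pair(pair(e, pair(b, e)), e)   [R1 at 1.2.1]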